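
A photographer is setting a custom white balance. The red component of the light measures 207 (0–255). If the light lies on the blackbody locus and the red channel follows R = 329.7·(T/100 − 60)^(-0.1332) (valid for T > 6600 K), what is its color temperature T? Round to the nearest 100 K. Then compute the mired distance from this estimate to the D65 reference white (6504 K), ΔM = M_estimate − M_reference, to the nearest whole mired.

(t − 60)^(-0.1332) = 207/329.7 = 0.62784.
t − 60 = 0.62784^(1/-0.1332) = 0.62784^(-7.508) = 32.933, so t = 92.933.
T = 100·t = 9293 K → 9300 K to the nearest 100 K.
M_estimate = 10⁶/9300 = 107.53; M_reference = 10⁶/6504 = 153.75.
ΔM = 107.53 − 153.75 = -46.22 → -46 mireds.

-46 mireds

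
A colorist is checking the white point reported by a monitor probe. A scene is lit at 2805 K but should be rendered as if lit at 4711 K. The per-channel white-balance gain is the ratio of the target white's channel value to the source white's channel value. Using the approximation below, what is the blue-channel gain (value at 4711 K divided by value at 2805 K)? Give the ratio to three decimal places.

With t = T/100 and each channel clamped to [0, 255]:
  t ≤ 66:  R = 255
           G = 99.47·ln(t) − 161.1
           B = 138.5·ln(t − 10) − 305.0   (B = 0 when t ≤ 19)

2.043

At 2805 K (t = 28.05):
  B = 138.5·ln(28.05 − 10) − 305.0 = 138.5·ln 18.05 − 305.0 = 138.5·2.8931 − 305.0 = 95.701.
At 4711 K (t = 47.11):
  B = 138.5·ln(47.11 − 10) − 305.0 = 138.5·ln 37.11 − 305.0 = 138.5·3.6139 − 305.0 = 195.523.
Gain = 195.523 / 95.701 = 2.0431 → 2.043.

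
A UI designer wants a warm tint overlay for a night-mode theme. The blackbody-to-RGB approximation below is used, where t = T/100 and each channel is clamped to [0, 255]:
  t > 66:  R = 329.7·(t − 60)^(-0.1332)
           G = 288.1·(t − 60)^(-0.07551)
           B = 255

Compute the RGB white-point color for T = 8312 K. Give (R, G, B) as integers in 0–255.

t = 8312/100 = 83.12; the t > 66 branch applies.
R = 329.7·(83.12 − 60)^(-0.1332) = 329.7·23.12^(-0.1332) = 329.7·0.65814 = 216.988.
G = 288.1·(83.12 − 60)^(-0.07551) = 288.1·23.12^(-0.07551) = 288.1·0.78887 = 227.273.
B = 255 by definition for t > 66.
Rounded: (217, 227, 255).

(217, 227, 255)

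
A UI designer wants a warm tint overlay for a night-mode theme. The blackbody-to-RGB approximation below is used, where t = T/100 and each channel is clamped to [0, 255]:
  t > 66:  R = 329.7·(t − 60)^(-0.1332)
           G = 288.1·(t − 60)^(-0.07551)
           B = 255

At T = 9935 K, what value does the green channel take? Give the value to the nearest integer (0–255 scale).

t = 9935/100 = 99.35; the t > 66 branch applies.
G = 288.1·(99.35 − 60)^(-0.07551) = 288.1·39.35^(-0.07551) = 288.1·0.75782 = 218.328.
Rounded: 218.

218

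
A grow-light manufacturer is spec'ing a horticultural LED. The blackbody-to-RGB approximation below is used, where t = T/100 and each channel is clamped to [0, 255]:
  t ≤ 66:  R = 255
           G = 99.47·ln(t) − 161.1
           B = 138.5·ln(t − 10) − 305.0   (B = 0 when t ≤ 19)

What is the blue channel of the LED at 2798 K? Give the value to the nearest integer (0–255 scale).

95

t = 2798/100 = 27.98; the t ≤ 66 branch applies.
B = 138.5·ln(27.98 − 10) − 305.0 = 138.5·ln 17.98 − 305.0 = 138.5·2.8893 − 305.0 = 95.163.
Rounded: 95.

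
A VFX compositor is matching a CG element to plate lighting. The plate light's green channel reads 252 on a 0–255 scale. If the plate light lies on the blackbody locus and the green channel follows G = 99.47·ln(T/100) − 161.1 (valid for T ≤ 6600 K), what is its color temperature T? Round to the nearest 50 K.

6350 K

ln t = (252 + 161.1) / 99.47 = 4.1530.
t = e^4.1530 = 63.625.
T = 100·t = 6363 K → 6350 K to the nearest 50 K.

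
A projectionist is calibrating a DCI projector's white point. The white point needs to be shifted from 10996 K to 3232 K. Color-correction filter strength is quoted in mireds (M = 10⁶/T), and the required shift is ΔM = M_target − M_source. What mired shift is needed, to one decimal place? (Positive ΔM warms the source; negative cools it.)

+218.5 mireds

M_source = 10⁶/10996 = 90.942; M_target = 10⁶/3232 = 309.406.
ΔM = 309.406 − 90.942 = 218.464 → +218.5 mireds, a warming shift.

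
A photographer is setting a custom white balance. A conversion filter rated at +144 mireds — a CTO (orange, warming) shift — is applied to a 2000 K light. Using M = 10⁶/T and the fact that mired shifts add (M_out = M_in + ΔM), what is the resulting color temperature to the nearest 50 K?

M_in = 10⁶/2000 = 500.00 mireds.
M_out = 500.00 + (+144) = 644.00 mireds.
T_out = 10⁶/644.00 = 1552.8 K → 1550 K.

1550 K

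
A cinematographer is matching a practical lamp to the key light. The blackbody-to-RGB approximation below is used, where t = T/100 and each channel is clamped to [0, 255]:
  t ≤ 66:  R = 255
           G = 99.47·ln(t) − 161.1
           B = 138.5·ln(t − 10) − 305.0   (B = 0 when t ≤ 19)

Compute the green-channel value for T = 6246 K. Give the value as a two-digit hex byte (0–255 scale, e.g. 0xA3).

0xFA

t = 6246/100 = 62.46; the t ≤ 66 branch applies.
G = 99.47·ln 62.46 − 161.1 = 99.47·4.1345 − 161.1 = 250.161.
Rounded: 250; in hex, 0xFA.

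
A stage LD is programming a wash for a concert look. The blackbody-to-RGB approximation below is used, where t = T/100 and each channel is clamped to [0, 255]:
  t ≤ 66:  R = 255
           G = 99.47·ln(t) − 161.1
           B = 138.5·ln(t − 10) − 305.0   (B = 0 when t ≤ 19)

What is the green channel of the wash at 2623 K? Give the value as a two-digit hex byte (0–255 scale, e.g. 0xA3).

0xA4

t = 2623/100 = 26.23; the t ≤ 66 branch applies.
G = 99.47·ln 26.23 − 161.1 = 99.47·3.2669 − 161.1 = 163.859.
Rounded: 164; in hex, 0xA4.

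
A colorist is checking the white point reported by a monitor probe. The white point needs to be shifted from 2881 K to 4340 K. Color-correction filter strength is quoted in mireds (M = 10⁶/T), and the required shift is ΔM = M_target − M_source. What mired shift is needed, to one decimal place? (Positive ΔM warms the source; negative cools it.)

-116.7 mireds

M_source = 10⁶/2881 = 347.102; M_target = 10⁶/4340 = 230.415.
ΔM = 230.415 − 347.102 = -116.687 → -116.7 mireds, a cooling shift.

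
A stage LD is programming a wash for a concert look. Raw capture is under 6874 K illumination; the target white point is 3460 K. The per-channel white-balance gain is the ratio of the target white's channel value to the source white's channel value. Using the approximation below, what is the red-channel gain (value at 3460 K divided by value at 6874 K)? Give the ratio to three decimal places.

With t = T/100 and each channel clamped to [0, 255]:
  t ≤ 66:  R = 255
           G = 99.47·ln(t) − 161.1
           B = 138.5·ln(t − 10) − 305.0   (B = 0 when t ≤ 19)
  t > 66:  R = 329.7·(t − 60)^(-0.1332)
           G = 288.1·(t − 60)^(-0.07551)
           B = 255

1.032

At 6874 K (t = 68.74):
  R = 329.7·(68.74 − 60)^(-0.1332) = 329.7·8.74^(-0.1332) = 329.7·0.74919 = 247.007.
At 3460 K (t = 34.6):
  R = 255 by definition for t ≤ 66.
Gain = 255.000 / 247.007 = 1.0324 → 1.032.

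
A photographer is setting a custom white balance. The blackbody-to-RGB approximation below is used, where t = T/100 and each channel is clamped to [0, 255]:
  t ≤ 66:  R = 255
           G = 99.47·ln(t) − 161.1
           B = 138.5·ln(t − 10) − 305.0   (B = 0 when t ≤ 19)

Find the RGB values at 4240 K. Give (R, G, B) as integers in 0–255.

(255, 212, 177)

t = 4240/100 = 42.4; the t ≤ 66 branch applies.
R = 255 by definition for t ≤ 66.
G = 99.47·ln 42.4 − 161.1 = 99.47·3.7471 − 161.1 = 211.629.
B = 138.5·ln(42.4 − 10) − 305.0 = 138.5·ln 32.4 − 305.0 = 138.5·3.4782 − 305.0 = 176.725.
Rounded: (255, 212, 177).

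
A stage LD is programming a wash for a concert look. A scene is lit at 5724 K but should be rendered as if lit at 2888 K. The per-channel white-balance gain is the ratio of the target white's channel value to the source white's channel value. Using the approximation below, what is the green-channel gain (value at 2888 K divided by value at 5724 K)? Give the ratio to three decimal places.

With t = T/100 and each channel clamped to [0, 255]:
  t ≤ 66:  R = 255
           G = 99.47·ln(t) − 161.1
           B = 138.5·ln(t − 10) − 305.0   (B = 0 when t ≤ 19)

0.718

At 5724 K (t = 57.24):
  G = 99.47·ln 57.24 − 161.1 = 99.47·4.0473 − 161.1 = 241.480.
At 2888 K (t = 28.88):
  G = 99.47·ln 28.88 − 161.1 = 99.47·3.3631 − 161.1 = 173.432.
Gain = 173.432 / 241.480 = 0.7182 → 0.718.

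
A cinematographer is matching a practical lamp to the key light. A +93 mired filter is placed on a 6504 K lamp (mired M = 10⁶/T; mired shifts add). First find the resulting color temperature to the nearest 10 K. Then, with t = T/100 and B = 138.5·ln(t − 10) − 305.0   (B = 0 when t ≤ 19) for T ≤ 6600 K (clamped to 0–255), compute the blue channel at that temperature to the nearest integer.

M_in = 10⁶/6504 = 153.75; M_out = 153.75 + (+93) = 246.75.
T_out = 10⁶/246.75 = 4052.7 K → 4050 K; t = 40.5.
B = 138.5·ln(40.5 − 10) − 305.0 = 138.5·ln 30.5 − 305.0 = 138.5·3.4177 − 305.0 = 168.355.
Rounded: 168.

168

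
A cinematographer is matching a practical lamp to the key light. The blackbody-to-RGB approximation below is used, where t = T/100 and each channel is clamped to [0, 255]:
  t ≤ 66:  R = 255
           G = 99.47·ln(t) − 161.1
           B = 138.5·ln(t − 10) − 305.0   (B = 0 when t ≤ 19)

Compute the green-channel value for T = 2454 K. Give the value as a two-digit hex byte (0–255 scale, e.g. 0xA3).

0x9D

t = 2454/100 = 24.54; the t ≤ 66 branch applies.
G = 99.47·ln 24.54 − 161.1 = 99.47·3.2003 − 161.1 = 157.234.
Rounded: 157; in hex, 0x9D.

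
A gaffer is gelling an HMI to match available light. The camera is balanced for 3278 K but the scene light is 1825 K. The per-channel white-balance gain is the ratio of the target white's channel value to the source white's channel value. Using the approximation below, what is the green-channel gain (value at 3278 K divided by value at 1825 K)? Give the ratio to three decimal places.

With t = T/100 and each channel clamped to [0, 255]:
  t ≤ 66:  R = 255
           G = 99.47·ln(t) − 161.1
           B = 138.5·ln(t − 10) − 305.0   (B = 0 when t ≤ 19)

At 1825 K (t = 18.25):
  G = 99.47·ln 18.25 − 161.1 = 99.47·2.9042 − 161.1 = 127.777.
At 3278 K (t = 32.78):
  G = 99.47·ln 32.78 − 161.1 = 99.47·3.4898 − 161.1 = 186.032.
Gain = 186.032 / 127.777 = 1.4559 → 1.456.

1.456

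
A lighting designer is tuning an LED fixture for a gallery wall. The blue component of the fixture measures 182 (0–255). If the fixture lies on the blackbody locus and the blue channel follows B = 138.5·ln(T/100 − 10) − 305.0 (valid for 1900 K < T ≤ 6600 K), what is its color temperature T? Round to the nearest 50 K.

ln(t − 10) = (182 + 305.0) / 138.5 = 3.5162.
t − 10 = e^3.5162 = 33.658, so t = 43.658.
T = 100·t = 4366 K → 4350 K to the nearest 50 K.

4350 K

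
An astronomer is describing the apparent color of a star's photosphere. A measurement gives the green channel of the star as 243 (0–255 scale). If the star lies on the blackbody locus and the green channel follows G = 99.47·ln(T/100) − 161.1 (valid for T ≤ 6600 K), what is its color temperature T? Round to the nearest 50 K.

ln t = (243 + 161.1) / 99.47 = 4.0625.
t = e^4.0625 = 58.121.
T = 100·t = 5812 K → 5800 K to the nearest 50 K.

5800 K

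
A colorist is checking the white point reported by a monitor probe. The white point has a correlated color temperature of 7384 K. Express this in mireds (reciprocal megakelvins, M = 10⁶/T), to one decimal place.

M = 10⁶ / 7384 = 135.428 → 135.4 mireds.

135.4 mireds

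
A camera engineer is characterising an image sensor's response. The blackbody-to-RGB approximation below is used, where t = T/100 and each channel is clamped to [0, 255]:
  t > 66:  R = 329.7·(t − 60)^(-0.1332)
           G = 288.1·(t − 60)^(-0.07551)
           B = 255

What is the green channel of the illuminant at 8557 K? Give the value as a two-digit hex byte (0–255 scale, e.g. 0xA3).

0xE2

t = 8557/100 = 85.57; the t > 66 branch applies.
G = 288.1·(85.57 − 60)^(-0.07551) = 288.1·25.57^(-0.07551) = 288.1·0.78289 = 225.551.
Rounded: 226; in hex, 0xE2.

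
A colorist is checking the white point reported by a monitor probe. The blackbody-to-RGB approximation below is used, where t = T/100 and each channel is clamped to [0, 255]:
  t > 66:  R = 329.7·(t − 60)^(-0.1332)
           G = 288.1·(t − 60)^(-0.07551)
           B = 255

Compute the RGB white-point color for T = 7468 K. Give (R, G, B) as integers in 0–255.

(231, 235, 255)

t = 7468/100 = 74.68; the t > 66 branch applies.
R = 329.7·(74.68 − 60)^(-0.1332) = 329.7·14.68^(-0.1332) = 329.7·0.69918 = 230.521.
G = 288.1·(74.68 − 60)^(-0.07551) = 288.1·14.68^(-0.07551) = 288.1·0.81640 = 235.203.
B = 255 by definition for t > 66.
Rounded: (231, 235, 255).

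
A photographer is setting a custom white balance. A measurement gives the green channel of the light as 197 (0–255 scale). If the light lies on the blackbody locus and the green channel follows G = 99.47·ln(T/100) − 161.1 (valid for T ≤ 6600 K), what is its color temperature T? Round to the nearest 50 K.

3650 K

ln t = (197 + 161.1) / 99.47 = 3.6001.
t = e^3.6001 = 36.601.
T = 100·t = 3660 K → 3650 K to the nearest 50 K.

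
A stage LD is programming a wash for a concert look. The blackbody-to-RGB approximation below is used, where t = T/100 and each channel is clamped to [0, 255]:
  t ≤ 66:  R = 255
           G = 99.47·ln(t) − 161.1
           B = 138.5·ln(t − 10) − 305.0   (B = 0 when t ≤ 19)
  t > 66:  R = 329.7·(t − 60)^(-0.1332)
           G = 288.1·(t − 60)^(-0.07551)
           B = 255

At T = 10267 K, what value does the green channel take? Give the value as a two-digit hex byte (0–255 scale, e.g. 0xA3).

0xD9

t = 10267/100 = 102.67; the t > 66 branch applies.
G = 288.1·(102.67 − 60)^(-0.07551) = 288.1·42.67^(-0.07551) = 288.1·0.75320 = 216.996.
Rounded: 217; in hex, 0xD9.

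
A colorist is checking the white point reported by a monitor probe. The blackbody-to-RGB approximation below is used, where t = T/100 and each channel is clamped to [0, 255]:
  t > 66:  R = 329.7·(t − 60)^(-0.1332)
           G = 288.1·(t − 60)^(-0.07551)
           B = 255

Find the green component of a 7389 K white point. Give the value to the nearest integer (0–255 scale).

t = 7389/100 = 73.89; the t > 66 branch applies.
G = 288.1·(73.89 − 60)^(-0.07551) = 288.1·13.89^(-0.07551) = 288.1·0.81981 = 236.188.
Rounded: 236.

236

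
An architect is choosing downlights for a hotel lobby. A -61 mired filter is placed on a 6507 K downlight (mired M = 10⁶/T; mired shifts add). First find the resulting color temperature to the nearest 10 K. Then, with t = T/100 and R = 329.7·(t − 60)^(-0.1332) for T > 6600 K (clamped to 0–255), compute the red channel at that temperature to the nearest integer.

197

M_in = 10⁶/6507 = 153.68; M_out = 153.68 + (-61) = 92.68.
T_out = 10⁶/92.68 = 10789.7 K → 10790 K; t = 107.9.
R = 329.7·(107.9 − 60)^(-0.1332) = 329.7·47.9^(-0.1332) = 329.7·0.59728 = 196.924.
Rounded: 197.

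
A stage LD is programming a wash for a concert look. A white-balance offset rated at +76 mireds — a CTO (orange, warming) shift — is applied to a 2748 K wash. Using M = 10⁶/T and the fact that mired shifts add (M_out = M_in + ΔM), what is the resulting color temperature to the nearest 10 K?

2270 K

M_in = 10⁶/2748 = 363.90 mireds.
M_out = 363.90 + (+76) = 439.90 mireds.
T_out = 10⁶/439.90 = 2273.2 K → 2270 K.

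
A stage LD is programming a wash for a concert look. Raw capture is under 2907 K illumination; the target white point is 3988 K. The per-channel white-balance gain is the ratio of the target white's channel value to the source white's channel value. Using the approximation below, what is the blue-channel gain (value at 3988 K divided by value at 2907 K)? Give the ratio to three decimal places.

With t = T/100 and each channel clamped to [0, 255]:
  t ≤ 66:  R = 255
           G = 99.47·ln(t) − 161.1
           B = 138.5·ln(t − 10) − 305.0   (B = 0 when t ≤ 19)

1.602

At 2907 K (t = 29.07):
  B = 138.5·ln(29.07 − 10) − 305.0 = 138.5·ln 19.07 − 305.0 = 138.5·2.9481 − 305.0 = 103.314.
At 3988 K (t = 39.88):
  B = 138.5·ln(39.88 − 10) − 305.0 = 138.5·ln 29.88 − 305.0 = 138.5·3.3972 − 305.0 = 165.511.
Gain = 165.511 / 103.314 = 1.6020 → 1.602.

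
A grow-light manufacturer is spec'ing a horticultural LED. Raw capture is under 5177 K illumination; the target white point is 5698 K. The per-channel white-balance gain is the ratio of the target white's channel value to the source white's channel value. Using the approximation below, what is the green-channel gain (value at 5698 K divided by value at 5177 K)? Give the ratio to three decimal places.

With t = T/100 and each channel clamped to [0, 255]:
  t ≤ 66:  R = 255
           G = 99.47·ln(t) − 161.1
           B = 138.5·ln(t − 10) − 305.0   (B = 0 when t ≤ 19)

1.041

At 5177 K (t = 51.77):
  G = 99.47·ln 51.77 − 161.1 = 99.47·3.9468 − 161.1 = 231.489.
At 5698 K (t = 56.98):
  G = 99.47·ln 56.98 − 161.1 = 99.47·4.0427 − 161.1 = 241.027.
Gain = 241.027 / 231.489 = 1.0412 → 1.041.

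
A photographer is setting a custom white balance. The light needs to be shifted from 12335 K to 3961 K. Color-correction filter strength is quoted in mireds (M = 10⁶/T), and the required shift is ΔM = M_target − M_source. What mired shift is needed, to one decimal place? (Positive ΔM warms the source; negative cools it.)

+171.4 mireds

M_source = 10⁶/12335 = 81.070; M_target = 10⁶/3961 = 252.461.
ΔM = 252.461 − 81.070 = 171.391 → +171.4 mireds, a warming shift.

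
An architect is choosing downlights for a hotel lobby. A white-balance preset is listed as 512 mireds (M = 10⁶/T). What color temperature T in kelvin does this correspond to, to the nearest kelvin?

1953 K

T = 10⁶ / 512 = 1953.12 K → 1953 K.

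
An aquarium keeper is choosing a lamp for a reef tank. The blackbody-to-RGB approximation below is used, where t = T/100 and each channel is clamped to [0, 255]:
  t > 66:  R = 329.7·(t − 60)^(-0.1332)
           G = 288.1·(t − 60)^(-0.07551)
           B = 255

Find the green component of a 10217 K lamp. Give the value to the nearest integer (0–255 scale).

t = 10217/100 = 102.17; the t > 66 branch applies.
G = 288.1·(102.17 − 60)^(-0.07551) = 288.1·42.17^(-0.07551) = 288.1·0.75387 = 217.190.
Rounded: 217.

217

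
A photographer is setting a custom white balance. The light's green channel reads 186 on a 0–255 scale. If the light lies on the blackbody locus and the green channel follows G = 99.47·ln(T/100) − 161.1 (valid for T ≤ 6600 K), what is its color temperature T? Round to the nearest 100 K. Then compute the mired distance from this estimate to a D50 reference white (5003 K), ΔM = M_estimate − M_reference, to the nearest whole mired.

ln t = (186 + 161.1) / 99.47 = 3.4895.
t = e^3.4895 = 32.769.
T = 100·t = 3277 K → 3300 K to the nearest 100 K.
M_estimate = 10⁶/3300 = 303.03; M_reference = 10⁶/5003 = 199.88.
ΔM = 303.03 − 199.88 = 103.15 → +103 mireds.

+103 mireds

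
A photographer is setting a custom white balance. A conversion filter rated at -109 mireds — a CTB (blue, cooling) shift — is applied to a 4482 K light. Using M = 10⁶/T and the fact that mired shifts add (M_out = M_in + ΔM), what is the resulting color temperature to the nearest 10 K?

M_in = 10⁶/4482 = 223.11 mireds.
M_out = 223.11 + (-109) = 114.11 mireds.
T_out = 10⁶/114.11 = 8763.1 K → 8760 K.

8760 K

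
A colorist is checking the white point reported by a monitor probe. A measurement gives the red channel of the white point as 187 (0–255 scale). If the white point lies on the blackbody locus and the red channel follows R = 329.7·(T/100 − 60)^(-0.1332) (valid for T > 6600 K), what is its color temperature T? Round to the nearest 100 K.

13100 K

(t − 60)^(-0.1332) = 187/329.7 = 0.56718.
t − 60 = 0.56718^(1/-0.1332) = 0.56718^(-7.508) = 70.620, so t = 130.620.
T = 100·t = 13062 K → 13100 K to the nearest 100 K.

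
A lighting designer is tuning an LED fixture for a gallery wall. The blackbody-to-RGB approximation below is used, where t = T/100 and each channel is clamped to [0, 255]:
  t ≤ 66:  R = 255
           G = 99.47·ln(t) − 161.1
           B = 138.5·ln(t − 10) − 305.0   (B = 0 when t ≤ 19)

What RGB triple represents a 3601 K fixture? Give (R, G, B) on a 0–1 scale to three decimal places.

t = 3601/100 = 36.01; the t ≤ 66 branch applies.
R = 255 by definition for t ≤ 66.
G = 99.47·ln 36.01 − 161.1 = 99.47·3.5838 − 161.1 = 195.380.
B = 138.5·ln(36.01 − 10) − 305.0 = 138.5·ln 26.01 − 305.0 = 138.5·3.2585 − 305.0 = 146.300.
Dividing each by 255: (1.0000, 0.7662, 0.5737) → (1.000, 0.766, 0.574).

(1.000, 0.766, 0.574)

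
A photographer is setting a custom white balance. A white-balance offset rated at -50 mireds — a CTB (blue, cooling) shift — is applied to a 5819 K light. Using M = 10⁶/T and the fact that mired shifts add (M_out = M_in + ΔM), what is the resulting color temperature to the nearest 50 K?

M_in = 10⁶/5819 = 171.85 mireds.
M_out = 171.85 + (-50) = 121.85 mireds.
T_out = 10⁶/121.85 = 8206.8 K → 8200 K.

8200 K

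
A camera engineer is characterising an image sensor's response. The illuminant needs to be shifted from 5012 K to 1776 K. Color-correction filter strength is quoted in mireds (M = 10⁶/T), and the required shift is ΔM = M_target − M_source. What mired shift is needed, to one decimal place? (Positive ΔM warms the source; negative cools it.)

M_source = 10⁶/5012 = 199.521; M_target = 10⁶/1776 = 563.063.
ΔM = 563.063 − 199.521 = 363.542 → +363.5 mireds, a warming shift.

+363.5 mireds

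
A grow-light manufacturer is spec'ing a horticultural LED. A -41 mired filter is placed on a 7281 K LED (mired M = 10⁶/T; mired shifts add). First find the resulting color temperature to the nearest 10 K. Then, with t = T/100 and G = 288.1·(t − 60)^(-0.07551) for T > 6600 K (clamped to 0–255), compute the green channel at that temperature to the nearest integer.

M_in = 10⁶/7281 = 137.34; M_out = 137.34 + (-41) = 96.34.
T_out = 10⁶/96.34 = 10379.5 K → 10380 K; t = 103.8.
G = 288.1·(103.8 − 60)^(-0.07551) = 288.1·43.8^(-0.07551) = 288.1·0.75171 = 216.569.
Rounded: 217.

217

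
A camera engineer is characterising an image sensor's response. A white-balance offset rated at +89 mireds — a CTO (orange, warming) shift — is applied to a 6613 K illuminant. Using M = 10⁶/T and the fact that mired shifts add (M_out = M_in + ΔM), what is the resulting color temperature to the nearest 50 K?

4150 K

M_in = 10⁶/6613 = 151.22 mireds.
M_out = 151.22 + (+89) = 240.22 mireds.
T_out = 10⁶/240.22 = 4162.9 K → 4150 K.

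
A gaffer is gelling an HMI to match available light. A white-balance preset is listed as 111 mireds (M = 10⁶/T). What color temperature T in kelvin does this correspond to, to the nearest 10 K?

9010 K

T = 10⁶ / 111 = 9009.01 K → 9010 K.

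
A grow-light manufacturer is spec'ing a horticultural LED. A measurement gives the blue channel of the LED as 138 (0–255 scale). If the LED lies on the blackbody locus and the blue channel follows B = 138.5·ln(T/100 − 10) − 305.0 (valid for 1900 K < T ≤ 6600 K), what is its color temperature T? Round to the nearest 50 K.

ln(t − 10) = (138 + 305.0) / 138.5 = 3.1986.
t − 10 = e^3.1986 = 24.497, so t = 34.497.
T = 100·t = 3450 K → 3450 K to the nearest 50 K.

3450 K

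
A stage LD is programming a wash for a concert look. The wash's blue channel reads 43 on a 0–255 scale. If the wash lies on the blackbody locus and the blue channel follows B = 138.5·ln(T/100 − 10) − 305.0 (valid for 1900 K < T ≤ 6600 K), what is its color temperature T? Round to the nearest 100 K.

2200 K

ln(t − 10) = (43 + 305.0) / 138.5 = 2.5126.
t − 10 = e^2.5126 = 12.337, so t = 22.337.
T = 100·t = 2234 K → 2200 K to the nearest 100 K.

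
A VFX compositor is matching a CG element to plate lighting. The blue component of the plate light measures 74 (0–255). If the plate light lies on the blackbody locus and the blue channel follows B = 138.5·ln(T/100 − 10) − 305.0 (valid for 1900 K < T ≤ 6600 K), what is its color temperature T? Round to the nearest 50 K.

ln(t − 10) = (74 + 305.0) / 138.5 = 2.7365.
t − 10 = e^2.7365 = 15.432, so t = 25.432.
T = 100·t = 2543 K → 2550 K to the nearest 50 K.

2550 K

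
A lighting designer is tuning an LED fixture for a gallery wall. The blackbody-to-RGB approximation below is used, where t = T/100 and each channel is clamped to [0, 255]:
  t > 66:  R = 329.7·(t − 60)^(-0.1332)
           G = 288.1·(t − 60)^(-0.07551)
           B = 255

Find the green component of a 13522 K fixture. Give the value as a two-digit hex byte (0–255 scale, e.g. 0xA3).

t = 13522/100 = 135.22; the t > 66 branch applies.
G = 288.1·(135.22 − 60)^(-0.07551) = 288.1·75.22^(-0.07551) = 288.1·0.72164 = 207.903.
Rounded: 208; in hex, 0xD0.

0xD0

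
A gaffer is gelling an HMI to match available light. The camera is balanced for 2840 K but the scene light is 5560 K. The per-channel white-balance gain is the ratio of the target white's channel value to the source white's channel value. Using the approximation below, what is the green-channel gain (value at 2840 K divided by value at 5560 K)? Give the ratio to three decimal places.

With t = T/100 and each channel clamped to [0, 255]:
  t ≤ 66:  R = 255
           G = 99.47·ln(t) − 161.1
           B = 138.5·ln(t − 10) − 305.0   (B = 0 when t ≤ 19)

At 5560 K (t = 55.6):
  G = 99.47·ln 55.6 − 161.1 = 99.47·4.0182 − 161.1 = 238.589.
At 2840 K (t = 28.4):
  G = 99.47·ln 28.4 − 161.1 = 99.47·3.3464 − 161.1 = 171.765.
Gain = 171.765 / 238.589 = 0.7199 → 0.720.

0.720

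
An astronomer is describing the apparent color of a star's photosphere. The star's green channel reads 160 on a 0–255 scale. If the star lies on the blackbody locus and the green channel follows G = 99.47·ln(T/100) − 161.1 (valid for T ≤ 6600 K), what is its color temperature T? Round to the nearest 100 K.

2500 K

ln t = (160 + 161.1) / 99.47 = 3.2281.
t = e^3.2281 = 25.232.
T = 100·t = 2523 K → 2500 K to the nearest 100 K.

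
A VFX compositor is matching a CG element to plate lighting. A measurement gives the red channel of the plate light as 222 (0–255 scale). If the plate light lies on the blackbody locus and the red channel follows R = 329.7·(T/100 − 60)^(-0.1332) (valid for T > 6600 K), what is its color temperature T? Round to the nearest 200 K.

(t − 60)^(-0.1332) = 222/329.7 = 0.67334.
t − 60 = 0.67334^(1/-0.1332) = 0.67334^(-7.508) = 19.478, so t = 79.478.
T = 100·t = 7948 K → 8000 K to the nearest 200 K.

8000 K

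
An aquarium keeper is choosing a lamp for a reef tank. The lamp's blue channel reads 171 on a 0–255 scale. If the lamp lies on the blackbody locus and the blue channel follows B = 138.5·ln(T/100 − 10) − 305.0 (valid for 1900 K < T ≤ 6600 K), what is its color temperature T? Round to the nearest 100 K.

4100 K

ln(t − 10) = (171 + 305.0) / 138.5 = 3.4368.
t − 10 = e^3.4368 = 31.088, so t = 41.088.
T = 100·t = 4109 K → 4100 K to the nearest 100 K.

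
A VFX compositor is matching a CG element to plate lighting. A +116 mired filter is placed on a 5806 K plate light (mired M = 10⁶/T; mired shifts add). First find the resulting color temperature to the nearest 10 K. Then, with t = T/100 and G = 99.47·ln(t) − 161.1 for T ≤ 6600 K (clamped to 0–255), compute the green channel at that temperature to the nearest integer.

192

M_in = 10⁶/5806 = 172.24; M_out = 172.24 + (+116) = 288.24.
T_out = 10⁶/288.24 = 3469.4 K → 3470 K; t = 34.7.
G = 99.47·ln 34.7 − 161.1 = 99.47·3.5467 − 161.1 = 191.694.
Rounded: 192.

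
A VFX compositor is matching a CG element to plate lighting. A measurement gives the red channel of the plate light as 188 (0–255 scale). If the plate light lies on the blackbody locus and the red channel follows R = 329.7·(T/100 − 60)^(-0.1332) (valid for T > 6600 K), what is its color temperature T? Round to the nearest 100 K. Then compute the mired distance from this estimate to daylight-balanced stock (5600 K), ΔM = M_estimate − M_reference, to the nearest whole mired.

-100 mireds

(t − 60)^(-0.1332) = 188/329.7 = 0.57022.
t − 60 = 0.57022^(1/-0.1332) = 0.57022^(-7.508) = 67.848, so t = 127.848.
T = 100·t = 12785 K → 12800 K to the nearest 100 K.
M_estimate = 10⁶/12800 = 78.12; M_reference = 10⁶/5600 = 178.57.
ΔM = 78.12 − 178.57 = -100.45 → -100 mireds.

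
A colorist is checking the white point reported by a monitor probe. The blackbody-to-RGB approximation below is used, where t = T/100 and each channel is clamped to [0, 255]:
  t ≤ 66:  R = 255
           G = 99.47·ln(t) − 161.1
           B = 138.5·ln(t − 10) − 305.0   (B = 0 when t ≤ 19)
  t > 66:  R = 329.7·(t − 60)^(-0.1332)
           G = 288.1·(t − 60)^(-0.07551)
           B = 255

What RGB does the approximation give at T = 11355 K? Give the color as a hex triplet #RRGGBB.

t = 11355/100 = 113.55; the t > 66 branch applies.
R = 329.7·(113.55 − 60)^(-0.1332) = 329.7·53.55^(-0.1332) = 329.7·0.58848 = 194.021.
G = 288.1·(113.55 − 60)^(-0.07551) = 288.1·53.55^(-0.07551) = 288.1·0.74039 = 213.307.
B = 255 by definition for t > 66.
Rounded: (194, 213, 255).
In hex: #C2D5FF.

#C2D5FF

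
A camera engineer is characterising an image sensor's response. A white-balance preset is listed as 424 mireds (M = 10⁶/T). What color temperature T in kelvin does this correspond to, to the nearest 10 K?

2360 K

T = 10⁶ / 424 = 2358.49 K → 2360 K.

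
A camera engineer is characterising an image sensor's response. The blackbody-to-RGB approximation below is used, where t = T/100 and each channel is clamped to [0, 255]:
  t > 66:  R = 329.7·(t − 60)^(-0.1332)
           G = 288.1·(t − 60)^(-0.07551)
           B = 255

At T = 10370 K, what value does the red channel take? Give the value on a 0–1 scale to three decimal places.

t = 10370/100 = 103.7; the t > 66 branch applies.
R = 329.7·(103.7 − 60)^(-0.1332) = 329.7·43.7^(-0.1332) = 329.7·0.60463 = 199.346.
On a 0–1 scale: 199.346/255 = 0.7817 → 0.782.

0.782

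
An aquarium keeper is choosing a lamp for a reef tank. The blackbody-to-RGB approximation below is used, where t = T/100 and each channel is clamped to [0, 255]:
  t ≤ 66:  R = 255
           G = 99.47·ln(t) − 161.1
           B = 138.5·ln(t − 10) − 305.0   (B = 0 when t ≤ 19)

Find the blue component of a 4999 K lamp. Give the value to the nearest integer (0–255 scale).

206

t = 4999/100 = 49.99; the t ≤ 66 branch applies.
B = 138.5·ln(49.99 − 10) − 305.0 = 138.5·ln 39.99 − 305.0 = 138.5·3.6886 − 305.0 = 205.875.
Rounded: 206.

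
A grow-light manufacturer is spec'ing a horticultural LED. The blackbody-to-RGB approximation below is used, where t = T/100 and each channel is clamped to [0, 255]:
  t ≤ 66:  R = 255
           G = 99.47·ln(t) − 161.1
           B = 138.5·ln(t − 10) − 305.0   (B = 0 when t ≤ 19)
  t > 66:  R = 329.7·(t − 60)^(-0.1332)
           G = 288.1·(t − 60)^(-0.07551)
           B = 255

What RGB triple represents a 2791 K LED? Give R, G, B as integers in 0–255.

t = 2791/100 = 27.91; the t ≤ 66 branch applies.
R = 255 by definition for t ≤ 66.
G = 99.47·ln 27.91 − 161.1 = 99.47·3.3290 − 161.1 = 170.034.
B = 138.5·ln(27.91 − 10) − 305.0 = 138.5·ln 17.91 − 305.0 = 138.5·2.8854 − 305.0 = 94.622.
Rounded: (255, 170, 95).

R=255, G=170, B=95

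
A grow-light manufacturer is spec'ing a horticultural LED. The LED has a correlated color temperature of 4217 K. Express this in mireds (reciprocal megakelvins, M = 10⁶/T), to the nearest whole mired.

M = 10⁶ / 4217 = 237.135 → 237 mireds.

237 mireds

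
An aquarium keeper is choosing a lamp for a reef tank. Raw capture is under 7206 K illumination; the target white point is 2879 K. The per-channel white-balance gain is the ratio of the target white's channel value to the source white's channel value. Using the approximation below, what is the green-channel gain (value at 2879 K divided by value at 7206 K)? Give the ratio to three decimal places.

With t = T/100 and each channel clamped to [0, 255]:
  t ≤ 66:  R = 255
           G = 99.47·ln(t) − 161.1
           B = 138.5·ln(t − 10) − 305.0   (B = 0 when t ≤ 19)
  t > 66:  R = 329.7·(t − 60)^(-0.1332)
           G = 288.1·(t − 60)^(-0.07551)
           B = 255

At 7206 K (t = 72.06):
  G = 288.1·(72.06 − 60)^(-0.07551) = 288.1·12.06^(-0.07551) = 288.1·0.82860 = 238.721.
At 2879 K (t = 28.79):
  G = 99.47·ln 28.79 − 161.1 = 99.47·3.3600 − 161.1 = 173.122.
Gain = 173.122 / 238.721 = 0.7252 → 0.725.

0.725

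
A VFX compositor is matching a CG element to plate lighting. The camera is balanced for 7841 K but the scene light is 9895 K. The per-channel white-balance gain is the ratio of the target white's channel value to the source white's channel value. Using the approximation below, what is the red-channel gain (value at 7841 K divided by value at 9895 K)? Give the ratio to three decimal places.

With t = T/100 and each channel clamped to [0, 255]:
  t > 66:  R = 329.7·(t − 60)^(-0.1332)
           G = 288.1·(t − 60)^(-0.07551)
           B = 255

1.105

At 9895 K (t = 98.95):
  R = 329.7·(98.95 − 60)^(-0.1332) = 329.7·38.95^(-0.1332) = 329.7·0.61397 = 202.425.
At 7841 K (t = 78.41):
  R = 329.7·(78.41 − 60)^(-0.1332) = 329.7·18.41^(-0.1332) = 329.7·0.67841 = 223.673.
Gain = 223.673 / 202.425 = 1.1050 → 1.105.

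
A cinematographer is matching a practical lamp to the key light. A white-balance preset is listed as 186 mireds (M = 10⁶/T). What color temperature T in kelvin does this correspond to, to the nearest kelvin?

5376 K

T = 10⁶ / 186 = 5376.34 K → 5376 K.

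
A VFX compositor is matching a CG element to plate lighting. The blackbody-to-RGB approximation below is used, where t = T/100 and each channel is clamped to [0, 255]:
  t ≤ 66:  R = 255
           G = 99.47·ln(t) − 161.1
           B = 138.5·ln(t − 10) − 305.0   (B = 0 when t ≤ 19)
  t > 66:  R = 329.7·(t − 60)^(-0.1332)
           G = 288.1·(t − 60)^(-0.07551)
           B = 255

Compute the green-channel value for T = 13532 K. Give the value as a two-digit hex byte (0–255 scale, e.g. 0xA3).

t = 13532/100 = 135.32; the t > 66 branch applies.
G = 288.1·(135.32 − 60)^(-0.07551) = 288.1·75.32^(-0.07551) = 288.1·0.72156 = 207.882.
Rounded: 208; in hex, 0xD0.

0xD0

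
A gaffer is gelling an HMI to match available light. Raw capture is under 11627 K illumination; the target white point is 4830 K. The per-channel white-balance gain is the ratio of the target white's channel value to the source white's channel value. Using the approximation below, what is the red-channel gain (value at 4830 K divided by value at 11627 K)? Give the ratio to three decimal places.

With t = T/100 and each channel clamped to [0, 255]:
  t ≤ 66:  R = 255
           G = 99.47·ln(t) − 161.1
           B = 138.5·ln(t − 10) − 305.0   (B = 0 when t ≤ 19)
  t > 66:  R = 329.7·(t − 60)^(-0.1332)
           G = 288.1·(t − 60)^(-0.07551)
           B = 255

1.323

At 11627 K (t = 116.27):
  R = 329.7·(116.27 − 60)^(-0.1332) = 329.7·56.27^(-0.1332) = 329.7·0.58461 = 192.745.
At 4830 K (t = 48.3):
  R = 255 by definition for t ≤ 66.
Gain = 255.000 / 192.745 = 1.3230 → 1.323.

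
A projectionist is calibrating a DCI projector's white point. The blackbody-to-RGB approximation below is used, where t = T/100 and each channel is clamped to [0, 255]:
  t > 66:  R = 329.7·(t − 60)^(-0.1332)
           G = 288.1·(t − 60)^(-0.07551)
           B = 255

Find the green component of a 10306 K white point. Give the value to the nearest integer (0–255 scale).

217

t = 10306/100 = 103.06; the t > 66 branch applies.
G = 288.1·(103.06 − 60)^(-0.07551) = 288.1·43.06^(-0.07551) = 288.1·0.75268 = 216.847.
Rounded: 217.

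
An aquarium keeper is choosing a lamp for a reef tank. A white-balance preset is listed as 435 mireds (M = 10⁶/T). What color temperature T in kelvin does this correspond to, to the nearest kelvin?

2299 K

T = 10⁶ / 435 = 2298.85 K → 2299 K.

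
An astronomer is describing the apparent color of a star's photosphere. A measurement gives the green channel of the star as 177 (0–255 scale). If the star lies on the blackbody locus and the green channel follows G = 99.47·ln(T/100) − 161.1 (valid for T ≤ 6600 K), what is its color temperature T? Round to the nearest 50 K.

ln t = (177 + 161.1) / 99.47 = 3.3990.
t = e^3.3990 = 29.935.
T = 100·t = 2993 K → 3000 K to the nearest 50 K.

3000 K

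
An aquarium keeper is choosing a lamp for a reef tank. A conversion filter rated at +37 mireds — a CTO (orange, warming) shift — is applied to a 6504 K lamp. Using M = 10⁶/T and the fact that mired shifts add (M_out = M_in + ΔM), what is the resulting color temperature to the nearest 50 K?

5250 K

M_in = 10⁶/6504 = 153.75 mireds.
M_out = 153.75 + (+37) = 190.75 mireds.
T_out = 10⁶/190.75 = 5242.4 K → 5250 K.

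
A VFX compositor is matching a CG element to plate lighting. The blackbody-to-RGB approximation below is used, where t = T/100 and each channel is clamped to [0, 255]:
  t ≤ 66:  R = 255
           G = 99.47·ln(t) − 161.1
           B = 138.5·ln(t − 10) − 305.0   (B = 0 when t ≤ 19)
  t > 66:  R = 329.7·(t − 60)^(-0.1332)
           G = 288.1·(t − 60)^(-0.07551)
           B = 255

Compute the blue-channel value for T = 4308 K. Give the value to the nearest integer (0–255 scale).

t = 4308/100 = 43.08; the t ≤ 66 branch applies.
B = 138.5·ln(43.08 − 10) − 305.0 = 138.5·ln 33.08 − 305.0 = 138.5·3.4989 − 305.0 = 179.602.
Rounded: 180.

180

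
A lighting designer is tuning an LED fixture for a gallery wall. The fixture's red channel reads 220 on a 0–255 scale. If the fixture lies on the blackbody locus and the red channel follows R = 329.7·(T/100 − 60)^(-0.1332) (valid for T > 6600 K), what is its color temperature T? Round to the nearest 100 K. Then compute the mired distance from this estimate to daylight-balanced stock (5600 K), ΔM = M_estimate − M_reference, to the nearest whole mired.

(t − 60)^(-0.1332) = 220/329.7 = 0.66727.
t − 60 = 0.66727^(1/-0.1332) = 0.66727^(-7.508) = 20.847, so t = 80.847.
T = 100·t = 8085 K → 8100 K to the nearest 100 K.
M_estimate = 10⁶/8100 = 123.46; M_reference = 10⁶/5600 = 178.57.
ΔM = 123.46 − 178.57 = -55.11 → -55 mireds.

-55 mireds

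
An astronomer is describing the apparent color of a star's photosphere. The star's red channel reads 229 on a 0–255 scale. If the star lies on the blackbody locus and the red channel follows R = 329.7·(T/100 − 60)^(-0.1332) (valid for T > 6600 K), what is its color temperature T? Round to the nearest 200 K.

(t − 60)^(-0.1332) = 229/329.7 = 0.69457.
t − 60 = 0.69457^(1/-0.1332) = 0.69457^(-7.508) = 15.428, so t = 75.428.
T = 100·t = 7543 K → 7600 K to the nearest 200 K.

7600 K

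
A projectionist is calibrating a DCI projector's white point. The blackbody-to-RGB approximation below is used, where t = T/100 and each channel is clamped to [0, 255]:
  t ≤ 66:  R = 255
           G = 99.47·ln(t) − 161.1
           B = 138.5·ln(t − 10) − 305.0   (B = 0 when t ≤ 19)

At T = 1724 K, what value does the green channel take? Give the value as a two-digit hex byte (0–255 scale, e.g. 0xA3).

t = 1724/100 = 17.24; the t ≤ 66 branch applies.
G = 99.47·ln 17.24 − 161.1 = 99.47·2.8472 − 161.1 = 122.114.
Rounded: 122; in hex, 0x7A.

0x7A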